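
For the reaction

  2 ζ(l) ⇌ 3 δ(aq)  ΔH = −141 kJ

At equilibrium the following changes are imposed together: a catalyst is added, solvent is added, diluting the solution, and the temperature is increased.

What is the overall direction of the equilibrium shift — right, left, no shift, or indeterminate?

cannot be determined

A catalyst speeds both forward and reverse rates equally; it changes neither Q nor K — no shift from this change.
Dilution lowers every aqueous concentration by the same factor. Δn_aq = 3 − 0 = +3, so the system shifts toward the side with more dissolved moles — to the right.
The forward reaction is exothermic. Raising T favours the endothermic direction — shift to the left.
The individual effects push in opposite directions; without quantitative information the net direction cannot be determined.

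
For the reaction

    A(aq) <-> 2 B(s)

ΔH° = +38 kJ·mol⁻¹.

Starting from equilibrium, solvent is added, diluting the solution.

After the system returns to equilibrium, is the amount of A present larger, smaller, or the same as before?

increases

Dilution lowers every aqueous concentration by the same factor. Δn_aq = 0 − 1 = -1, so the system shifts toward the side with more dissolved moles — to the left.
The net shift is to the left. A is a reactant, so its amount increases.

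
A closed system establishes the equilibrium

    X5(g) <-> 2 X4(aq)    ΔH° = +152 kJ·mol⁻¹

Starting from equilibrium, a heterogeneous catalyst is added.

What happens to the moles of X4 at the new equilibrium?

unchanged

A catalyst speeds both forward and reverse rates equally; it changes neither Q nor K — no shift from this change.
No net shift occurs, so the amount of X4 is unchanged.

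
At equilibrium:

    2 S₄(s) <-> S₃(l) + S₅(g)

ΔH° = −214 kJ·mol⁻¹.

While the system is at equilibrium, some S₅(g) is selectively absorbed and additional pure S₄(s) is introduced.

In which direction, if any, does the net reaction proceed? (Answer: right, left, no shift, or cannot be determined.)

right

Removing S₅ (g), a product, drives the reaction to the right.
S₄ is a pure solid; its activity is 1 regardless of amount, so Q is unaffected — no shift from this change.
Only the nonzero effect(s) matter; the net shift is to the right.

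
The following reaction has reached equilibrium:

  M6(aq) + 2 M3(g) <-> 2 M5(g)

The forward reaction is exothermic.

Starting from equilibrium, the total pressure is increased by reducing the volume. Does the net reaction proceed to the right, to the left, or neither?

Gas moles: reactants 2, products 2. Δn_gas = 0, so a volume change leaves Q equal to K — no shift from this change.

no shift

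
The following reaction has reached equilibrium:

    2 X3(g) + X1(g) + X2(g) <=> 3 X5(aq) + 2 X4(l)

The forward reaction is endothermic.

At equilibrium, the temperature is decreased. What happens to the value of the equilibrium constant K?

K depends on temperature via the van 't Hoff relation. The forward reaction is endothermic, so lowering T decreases K.

decreases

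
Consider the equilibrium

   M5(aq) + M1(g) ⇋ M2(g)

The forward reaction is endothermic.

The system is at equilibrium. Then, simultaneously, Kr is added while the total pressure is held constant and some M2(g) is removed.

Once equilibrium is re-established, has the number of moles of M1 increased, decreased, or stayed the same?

Adding inert gas at constant total pressure expands the volume, scaling every reacting partial pressure by the same factor. Δn_gas = 1 − 1 = 0, so Q is unchanged — no shift.
Removing M2 (g), a product, drives the reaction to the right.
The net shift is to the right. M1 is a reactant, so its amount decreases.

decreases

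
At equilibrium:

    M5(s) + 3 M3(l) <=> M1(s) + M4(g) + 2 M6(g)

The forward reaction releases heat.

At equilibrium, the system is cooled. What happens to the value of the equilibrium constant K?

increases

K depends on temperature via the van 't Hoff relation. The forward reaction is exothermic, so lowering T increases K.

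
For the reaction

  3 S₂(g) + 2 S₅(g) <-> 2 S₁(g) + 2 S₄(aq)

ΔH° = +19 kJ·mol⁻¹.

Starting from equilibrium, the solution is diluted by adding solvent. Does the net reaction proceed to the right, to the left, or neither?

Dilution lowers every aqueous concentration by the same factor. Δn_aq = 2 − 0 = +2, so the system shifts toward the side with more dissolved moles — to the right.

right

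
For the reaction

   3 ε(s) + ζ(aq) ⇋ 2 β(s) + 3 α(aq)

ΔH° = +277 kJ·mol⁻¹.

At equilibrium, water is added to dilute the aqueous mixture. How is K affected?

unchanged

The equilibrium constant depends only on temperature. This perturbation may move the position of equilibrium, but since T is unchanged, K itself is unchanged.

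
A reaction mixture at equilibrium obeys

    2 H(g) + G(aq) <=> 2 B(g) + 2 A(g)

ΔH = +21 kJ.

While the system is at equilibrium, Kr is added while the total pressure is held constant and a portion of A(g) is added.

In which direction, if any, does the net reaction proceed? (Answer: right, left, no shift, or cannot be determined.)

Adding inert gas at constant total pressure expands the volume and lowers every reacting partial pressure. With Δn_gas = 4 − 2 = +2, Q moves away from K toward the side with fewer gas moles, so the system shifts toward the side with more gas moles — to the right.
Adding A (g), a product, drives the reaction to the left.
The individual effects push in opposite directions; without quantitative information the net direction cannot be determined.

cannot be determined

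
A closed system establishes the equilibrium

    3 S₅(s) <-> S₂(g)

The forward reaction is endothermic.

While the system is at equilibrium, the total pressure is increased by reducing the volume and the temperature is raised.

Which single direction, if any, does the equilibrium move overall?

Gas moles: reactants 0, products 1 (Δn_gas = +1). Compression shifts the system toward the side with fewer moles of gas — to the left.
The forward reaction is endothermic. Raising T favours the endothermic direction — shift to the right.
The individual effects push in opposite directions; without quantitative information the net direction cannot be determined.

cannot be determined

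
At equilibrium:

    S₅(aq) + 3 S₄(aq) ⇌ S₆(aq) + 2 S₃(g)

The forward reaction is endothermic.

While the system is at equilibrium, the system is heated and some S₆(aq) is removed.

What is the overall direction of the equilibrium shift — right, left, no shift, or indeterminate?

The forward reaction is endothermic. Raising T favours the endothermic direction — shift to the right.
Removing S₆ (aq), a product, drives the reaction to the right.
All effects act in the same direction — net shift to the right.

right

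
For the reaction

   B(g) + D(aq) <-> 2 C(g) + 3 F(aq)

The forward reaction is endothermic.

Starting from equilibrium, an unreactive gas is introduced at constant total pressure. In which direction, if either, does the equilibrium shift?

right

Adding inert gas at constant total pressure expands the volume and lowers every reacting partial pressure. With Δn_gas = 2 − 1 = +1, Q moves away from K toward the side with fewer gas moles, so the system shifts toward the side with more gas moles — to the right.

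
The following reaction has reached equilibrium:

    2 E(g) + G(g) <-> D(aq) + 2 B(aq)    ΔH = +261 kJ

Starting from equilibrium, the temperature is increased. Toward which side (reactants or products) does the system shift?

right

The forward reaction is endothermic. Raising T favours the endothermic direction — shift to the right.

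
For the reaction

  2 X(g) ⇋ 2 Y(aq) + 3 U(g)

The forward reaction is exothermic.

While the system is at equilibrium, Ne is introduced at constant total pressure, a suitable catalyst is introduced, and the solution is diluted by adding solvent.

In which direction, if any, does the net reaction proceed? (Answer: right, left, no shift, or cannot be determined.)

Adding inert gas at constant total pressure expands the volume and lowers every reacting partial pressure. With Δn_gas = 3 − 2 = +1, Q moves away from K toward the side with fewer gas moles, so the system shifts toward the side with more gas moles — to the right.
A catalyst speeds both forward and reverse rates equally; it changes neither Q nor K — no shift from this change.
Dilution lowers every aqueous concentration by the same factor. Δn_aq = 2 − 0 = +2, so the system shifts toward the side with more dissolved moles — to the right.
Only the nonzero effect(s) matter; the net shift is to the right.

right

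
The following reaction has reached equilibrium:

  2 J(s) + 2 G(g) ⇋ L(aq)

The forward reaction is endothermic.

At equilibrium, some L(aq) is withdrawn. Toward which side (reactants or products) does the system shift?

right

Removing L (aq), a product, drives the reaction to the right.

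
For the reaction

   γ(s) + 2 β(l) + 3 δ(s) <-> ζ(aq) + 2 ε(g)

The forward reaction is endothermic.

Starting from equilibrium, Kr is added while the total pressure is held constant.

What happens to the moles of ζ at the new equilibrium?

Adding inert gas at constant total pressure expands the volume and lowers every reacting partial pressure. With Δn_gas = 2 − 0 = +2, Q moves away from K toward the side with fewer gas moles, so the system shifts toward the side with more gas moles — to the right.
The net shift is to the right. ζ is a product, so its amount increases.

increases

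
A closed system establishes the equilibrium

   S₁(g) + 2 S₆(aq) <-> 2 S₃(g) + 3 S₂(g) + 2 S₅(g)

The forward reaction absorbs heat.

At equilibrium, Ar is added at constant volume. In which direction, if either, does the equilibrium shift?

no shift

At constant volume, adding an inert gas leaves every reacting species' partial pressure unchanged, so Q is unchanged — no shift from this change.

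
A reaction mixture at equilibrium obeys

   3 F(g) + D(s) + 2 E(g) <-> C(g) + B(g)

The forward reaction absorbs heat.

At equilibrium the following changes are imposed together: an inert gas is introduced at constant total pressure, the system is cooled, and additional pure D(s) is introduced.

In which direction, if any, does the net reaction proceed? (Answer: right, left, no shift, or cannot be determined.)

Adding inert gas at constant total pressure expands the volume and lowers every reacting partial pressure. With Δn_gas = 2 − 5 = -3, Q moves away from K toward the side with fewer gas moles, so the system shifts toward the side with more gas moles — to the left.
The forward reaction is endothermic. Lowering T favours the exothermic direction — shift to the left.
D is a pure solid; its activity is 1 regardless of amount, so Q is unaffected — no shift from this change.
Only the nonzero effect(s) matter; the net shift is to the left.

left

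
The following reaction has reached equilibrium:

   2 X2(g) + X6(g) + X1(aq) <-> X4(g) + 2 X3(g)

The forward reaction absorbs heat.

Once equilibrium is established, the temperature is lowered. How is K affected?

decreases

K depends on temperature via the van 't Hoff relation. The forward reaction is endothermic, so lowering T decreases K.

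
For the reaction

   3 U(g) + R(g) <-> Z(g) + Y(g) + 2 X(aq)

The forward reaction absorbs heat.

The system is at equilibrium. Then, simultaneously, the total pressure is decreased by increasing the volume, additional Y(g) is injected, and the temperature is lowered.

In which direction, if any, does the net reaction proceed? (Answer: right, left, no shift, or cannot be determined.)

left

Gas moles: reactants 4, products 2 (Δn_gas = -2). Expansion shifts the system toward the side with more moles of gas — to the left.
Adding Y (g), a product, drives the reaction to the left.
The forward reaction is endothermic. Lowering T favours the exothermic direction — shift to the left.
All effects act in the same direction — net shift to the left.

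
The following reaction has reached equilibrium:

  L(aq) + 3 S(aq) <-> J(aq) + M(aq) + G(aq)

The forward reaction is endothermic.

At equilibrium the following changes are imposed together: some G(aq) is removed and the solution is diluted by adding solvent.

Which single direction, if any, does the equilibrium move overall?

cannot be determined

Removing G (aq), a product, drives the reaction to the right.
Dilution lowers every aqueous concentration by the same factor. Δn_aq = 3 − 4 = -1, so the system shifts toward the side with more dissolved moles — to the left.
The individual effects push in opposite directions; without quantitative information the net direction cannot be determined.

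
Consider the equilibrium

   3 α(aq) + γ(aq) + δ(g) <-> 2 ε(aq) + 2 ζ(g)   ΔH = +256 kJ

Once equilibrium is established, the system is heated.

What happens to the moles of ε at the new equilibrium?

increases

The forward reaction is endothermic. Raising T favours the endothermic direction — shift to the right.
The net shift is to the right. ε is a product, so its amount increases.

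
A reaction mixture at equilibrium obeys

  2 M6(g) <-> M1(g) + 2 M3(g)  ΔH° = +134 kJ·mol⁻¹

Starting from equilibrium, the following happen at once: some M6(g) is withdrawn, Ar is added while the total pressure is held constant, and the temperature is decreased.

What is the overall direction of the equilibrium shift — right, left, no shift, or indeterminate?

Removing M6 (g), a reactant, drives the reaction to the left.
Adding inert gas at constant total pressure expands the volume and lowers every reacting partial pressure. With Δn_gas = 3 − 2 = +1, Q moves away from K toward the side with fewer gas moles, so the system shifts toward the side with more gas moles — to the right.
The forward reaction is endothermic. Lowering T favours the exothermic direction — shift to the left.
The individual effects push in opposite directions; without quantitative information the net direction cannot be determined.

cannot be determined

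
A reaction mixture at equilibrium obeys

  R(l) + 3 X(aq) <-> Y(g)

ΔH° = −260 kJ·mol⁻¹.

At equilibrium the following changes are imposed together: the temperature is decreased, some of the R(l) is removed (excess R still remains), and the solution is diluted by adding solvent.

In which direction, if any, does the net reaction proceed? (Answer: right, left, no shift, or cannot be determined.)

cannot be determined

The forward reaction is exothermic. Lowering T favours the exothermic direction — shift to the right.
R is a pure liquid; its activity is 1 regardless of amount, so Q is unaffected — no shift from this change.
Dilution lowers every aqueous concentration by the same factor. Δn_aq = 0 − 3 = -3, so the system shifts toward the side with more dissolved moles — to the left.
The individual effects push in opposite directions; without quantitative information the net direction cannot be determined.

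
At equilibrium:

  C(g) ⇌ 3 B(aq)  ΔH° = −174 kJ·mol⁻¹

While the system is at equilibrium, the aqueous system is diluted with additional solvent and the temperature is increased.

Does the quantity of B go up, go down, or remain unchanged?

Dilution lowers every aqueous concentration by the same factor. Δn_aq = 3 − 0 = +3, so the system shifts toward the side with more dissolved moles — to the right.
The forward reaction is exothermic. Raising T favours the endothermic direction — shift to the left.
The two effects oppose each other, so the net shift — and hence the change in B — cannot be determined from the given information.

cannot be determined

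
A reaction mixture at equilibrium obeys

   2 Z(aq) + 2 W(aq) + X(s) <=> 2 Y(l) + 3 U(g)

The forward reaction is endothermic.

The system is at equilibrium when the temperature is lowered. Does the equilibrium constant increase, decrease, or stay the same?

decreases

K depends on temperature via the van 't Hoff relation. The forward reaction is endothermic, so lowering T decreases K.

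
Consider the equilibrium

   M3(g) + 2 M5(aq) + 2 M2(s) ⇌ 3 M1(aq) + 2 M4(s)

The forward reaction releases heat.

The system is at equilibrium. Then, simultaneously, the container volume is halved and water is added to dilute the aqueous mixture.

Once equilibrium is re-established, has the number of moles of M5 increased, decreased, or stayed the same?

decreases

Gas moles: reactants 1, products 0 (Δn_gas = -1). Compression shifts the system toward the side with fewer moles of gas — to the right.
Dilution lowers every aqueous concentration by the same factor. Δn_aq = 3 − 2 = +1, so the system shifts toward the side with more dissolved moles — to the right.
The net shift is to the right. M5 is a reactant, so its amount decreases.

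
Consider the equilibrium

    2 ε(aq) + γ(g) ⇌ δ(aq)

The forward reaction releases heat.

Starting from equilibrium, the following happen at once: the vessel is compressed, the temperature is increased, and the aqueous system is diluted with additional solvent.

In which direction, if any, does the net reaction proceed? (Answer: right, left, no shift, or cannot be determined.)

cannot be determined

Gas moles: reactants 1, products 0 (Δn_gas = -1). Compression shifts the system toward the side with fewer moles of gas — to the right.
The forward reaction is exothermic. Raising T favours the endothermic direction — shift to the left.
Dilution lowers every aqueous concentration by the same factor. Δn_aq = 1 − 2 = -1, so the system shifts toward the side with more dissolved moles — to the left.
The individual effects push in opposite directions; without quantitative information the net direction cannot be determined.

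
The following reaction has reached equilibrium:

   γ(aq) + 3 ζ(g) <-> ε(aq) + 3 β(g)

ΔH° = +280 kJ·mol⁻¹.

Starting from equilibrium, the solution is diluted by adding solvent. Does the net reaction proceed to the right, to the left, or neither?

Dilution scales every aqueous concentration by the same factor. Δn_aq = 1 − 1 = 0, so Q is unchanged — no shift.

no shift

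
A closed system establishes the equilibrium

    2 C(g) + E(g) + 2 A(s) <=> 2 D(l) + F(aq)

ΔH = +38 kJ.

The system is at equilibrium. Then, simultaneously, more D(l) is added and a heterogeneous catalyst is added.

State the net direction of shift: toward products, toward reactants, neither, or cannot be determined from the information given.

no shift

D is a pure liquid; its activity is 1 regardless of amount, so Q is unaffected — no shift from this change.
A catalyst speeds both forward and reverse rates equally; it changes neither Q nor K — no shift from this change.
None of the changes alters Q relative to K, so there is no net shift.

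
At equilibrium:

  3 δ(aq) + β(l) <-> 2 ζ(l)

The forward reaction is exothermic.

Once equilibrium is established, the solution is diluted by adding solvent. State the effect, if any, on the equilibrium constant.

The equilibrium constant depends only on temperature. This perturbation may move the position of equilibrium, but since T is unchanged, K itself is unchanged.

unchanged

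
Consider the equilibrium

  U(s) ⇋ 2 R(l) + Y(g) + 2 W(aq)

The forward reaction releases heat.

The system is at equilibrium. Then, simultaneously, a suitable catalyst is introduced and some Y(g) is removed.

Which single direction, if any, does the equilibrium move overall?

right

A catalyst speeds both forward and reverse rates equally; it changes neither Q nor K — no shift from this change.
Removing Y (g), a product, drives the reaction to the right.
Only the nonzero effect(s) matter; the net shift is to the right.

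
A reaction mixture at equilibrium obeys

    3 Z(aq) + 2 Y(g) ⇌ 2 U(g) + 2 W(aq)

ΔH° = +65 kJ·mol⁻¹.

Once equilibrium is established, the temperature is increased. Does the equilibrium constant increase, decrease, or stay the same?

increases

K depends on temperature via the van 't Hoff relation. The forward reaction is endothermic, so raising T increases K.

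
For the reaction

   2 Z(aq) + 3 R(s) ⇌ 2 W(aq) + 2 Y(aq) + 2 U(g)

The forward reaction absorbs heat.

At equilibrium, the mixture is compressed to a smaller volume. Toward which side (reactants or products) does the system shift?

Gas moles: reactants 0, products 2 (Δn_gas = +2). Compression shifts the system toward the side with fewer moles of gas — to the left.

left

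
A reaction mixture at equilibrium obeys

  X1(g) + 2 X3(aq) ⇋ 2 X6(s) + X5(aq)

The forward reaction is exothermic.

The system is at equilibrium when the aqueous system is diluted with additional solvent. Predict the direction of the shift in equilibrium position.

Dilution lowers every aqueous concentration by the same factor. Δn_aq = 1 − 2 = -1, so the system shifts toward the side with more dissolved moles — to the left.

left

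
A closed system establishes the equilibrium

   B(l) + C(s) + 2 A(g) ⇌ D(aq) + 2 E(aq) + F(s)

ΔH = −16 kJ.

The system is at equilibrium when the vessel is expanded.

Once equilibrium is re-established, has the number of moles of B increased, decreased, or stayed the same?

Gas moles: reactants 2, products 0 (Δn_gas = -2). Expansion shifts the system toward the side with more moles of gas — to the left.
The net shift is to the left. B is a reactant, so its amount increases.

increases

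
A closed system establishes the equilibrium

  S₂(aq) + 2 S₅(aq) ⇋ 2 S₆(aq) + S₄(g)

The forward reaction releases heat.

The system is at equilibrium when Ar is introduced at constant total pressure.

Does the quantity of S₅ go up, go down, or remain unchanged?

decreases

Adding inert gas at constant total pressure expands the volume and lowers every reacting partial pressure. With Δn_gas = 1 − 0 = +1, Q moves away from K toward the side with fewer gas moles, so the system shifts toward the side with more gas moles — to the right.
The net shift is to the right. S₅ is a reactant, so its amount decreases.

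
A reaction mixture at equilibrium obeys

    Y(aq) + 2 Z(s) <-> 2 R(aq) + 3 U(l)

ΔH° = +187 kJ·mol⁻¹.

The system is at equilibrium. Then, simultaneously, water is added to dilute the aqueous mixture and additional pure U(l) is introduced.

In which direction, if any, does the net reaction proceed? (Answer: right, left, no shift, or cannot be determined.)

Dilution lowers every aqueous concentration by the same factor. Δn_aq = 2 − 1 = +1, so the system shifts toward the side with more dissolved moles — to the right.
U is a pure liquid; its activity is 1 regardless of amount, so Q is unaffected — no shift from this change.
Only the nonzero effect(s) matter; the net shift is to the right.

right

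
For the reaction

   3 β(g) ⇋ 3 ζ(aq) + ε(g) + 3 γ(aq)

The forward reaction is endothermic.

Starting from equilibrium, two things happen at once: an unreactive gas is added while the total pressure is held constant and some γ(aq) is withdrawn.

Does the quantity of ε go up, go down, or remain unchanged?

Adding inert gas at constant total pressure expands the volume and lowers every reacting partial pressure. With Δn_gas = 1 − 3 = -2, Q moves away from K toward the side with fewer gas moles, so the system shifts toward the side with more gas moles — to the left.
Removing γ (aq), a product, drives the reaction to the right.
The two effects oppose each other, so the net shift — and hence the change in ε — cannot be determined from the given information.

cannot be determined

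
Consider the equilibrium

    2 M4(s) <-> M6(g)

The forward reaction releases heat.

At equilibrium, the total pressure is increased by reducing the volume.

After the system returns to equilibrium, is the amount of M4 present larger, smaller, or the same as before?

increases

Gas moles: reactants 0, products 1 (Δn_gas = +1). Compression shifts the system toward the side with fewer moles of gas — to the left.
The net shift is to the left. M4 is a reactant, so its amount increases.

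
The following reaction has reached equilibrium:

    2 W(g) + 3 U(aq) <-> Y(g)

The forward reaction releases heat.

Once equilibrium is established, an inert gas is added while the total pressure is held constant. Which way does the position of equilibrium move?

left

Adding inert gas at constant total pressure expands the volume and lowers every reacting partial pressure. With Δn_gas = 1 − 2 = -1, Q moves away from K toward the side with fewer gas moles, so the system shifts toward the side with more gas moles — to the left.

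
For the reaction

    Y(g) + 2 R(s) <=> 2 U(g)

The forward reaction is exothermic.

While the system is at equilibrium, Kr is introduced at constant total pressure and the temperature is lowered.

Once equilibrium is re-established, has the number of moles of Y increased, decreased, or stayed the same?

Adding inert gas at constant total pressure expands the volume and lowers every reacting partial pressure. With Δn_gas = 2 − 1 = +1, Q moves away from K toward the side with fewer gas moles, so the system shifts toward the side with more gas moles — to the right.
The forward reaction is exothermic. Lowering T favours the exothermic direction — shift to the right.
The net shift is to the right. Y is a reactant, so its amount decreases.

decreases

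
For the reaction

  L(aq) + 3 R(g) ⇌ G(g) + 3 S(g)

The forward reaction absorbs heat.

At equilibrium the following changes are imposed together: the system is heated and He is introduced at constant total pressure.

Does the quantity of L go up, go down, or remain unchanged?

decreases

The forward reaction is endothermic. Raising T favours the endothermic direction — shift to the right.
Adding inert gas at constant total pressure expands the volume and lowers every reacting partial pressure. With Δn_gas = 4 − 3 = +1, Q moves away from K toward the side with fewer gas moles, so the system shifts toward the side with more gas moles — to the right.
The net shift is to the right. L is a reactant, so its amount decreases.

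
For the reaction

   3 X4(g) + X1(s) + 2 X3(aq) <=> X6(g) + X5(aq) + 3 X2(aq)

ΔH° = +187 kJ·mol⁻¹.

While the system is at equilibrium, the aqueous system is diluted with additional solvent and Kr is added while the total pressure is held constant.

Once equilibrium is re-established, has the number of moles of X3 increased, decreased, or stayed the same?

Dilution lowers every aqueous concentration by the same factor. Δn_aq = 4 − 2 = +2, so the system shifts toward the side with more dissolved moles — to the right.
Adding inert gas at constant total pressure expands the volume and lowers every reacting partial pressure. With Δn_gas = 1 − 3 = -2, Q moves away from K toward the side with fewer gas moles, so the system shifts toward the side with more gas moles — to the left.
The two effects oppose each other, so the net shift — and hence the change in X3 — cannot be determined from the given information.

cannot be determined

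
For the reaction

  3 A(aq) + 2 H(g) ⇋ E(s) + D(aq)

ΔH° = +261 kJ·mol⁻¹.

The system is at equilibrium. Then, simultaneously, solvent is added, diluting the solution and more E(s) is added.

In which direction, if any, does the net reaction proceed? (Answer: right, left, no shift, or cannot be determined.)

Dilution lowers every aqueous concentration by the same factor. Δn_aq = 1 − 3 = -2, so the system shifts toward the side with more dissolved moles — to the left.
E is a pure solid; its activity is 1 regardless of amount, so Q is unaffected — no shift from this change.
Only the nonzero effect(s) matter; the net shift is to the left.

left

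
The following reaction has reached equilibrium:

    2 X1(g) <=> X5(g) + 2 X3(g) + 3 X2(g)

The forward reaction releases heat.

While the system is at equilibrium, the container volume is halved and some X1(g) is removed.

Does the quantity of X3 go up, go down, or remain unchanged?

decreases

Gas moles: reactants 2, products 6 (Δn_gas = +4). Compression shifts the system toward the side with fewer moles of gas — to the left.
Removing X1 (g), a reactant, drives the reaction to the left.
The net shift is to the left. X3 is a product, so its amount decreases.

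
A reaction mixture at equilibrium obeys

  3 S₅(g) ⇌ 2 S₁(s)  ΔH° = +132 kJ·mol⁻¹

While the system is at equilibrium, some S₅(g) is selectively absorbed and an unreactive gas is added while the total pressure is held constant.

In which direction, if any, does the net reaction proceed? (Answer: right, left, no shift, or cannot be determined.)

left

Removing S₅ (g), a reactant, drives the reaction to the left.
Adding inert gas at constant total pressure expands the volume and lowers every reacting partial pressure. With Δn_gas = 0 − 3 = -3, Q moves away from K toward the side with fewer gas moles, so the system shifts toward the side with more gas moles — to the left.
All effects act in the same direction — net shift to the left.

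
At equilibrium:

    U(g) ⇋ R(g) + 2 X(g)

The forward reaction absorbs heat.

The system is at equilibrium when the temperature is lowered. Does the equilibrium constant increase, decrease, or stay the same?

K depends on temperature via the van 't Hoff relation. The forward reaction is endothermic, so lowering T decreases K.

decreases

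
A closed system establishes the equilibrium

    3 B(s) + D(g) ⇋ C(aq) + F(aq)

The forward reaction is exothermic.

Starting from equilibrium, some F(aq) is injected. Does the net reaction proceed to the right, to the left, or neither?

Adding F (aq), a product, drives the reaction to the left.

left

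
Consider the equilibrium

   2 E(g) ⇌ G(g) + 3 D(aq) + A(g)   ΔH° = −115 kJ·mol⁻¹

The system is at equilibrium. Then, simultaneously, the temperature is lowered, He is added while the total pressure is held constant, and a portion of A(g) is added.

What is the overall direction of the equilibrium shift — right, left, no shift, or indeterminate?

cannot be determined

The forward reaction is exothermic. Lowering T favours the exothermic direction — shift to the right.
Adding inert gas at constant total pressure expands the volume, scaling every reacting partial pressure by the same factor. Δn_gas = 2 − 2 = 0, so Q is unchanged — no shift.
Adding A (g), a product, drives the reaction to the left.
The individual effects push in opposite directions; without quantitative information the net direction cannot be determined.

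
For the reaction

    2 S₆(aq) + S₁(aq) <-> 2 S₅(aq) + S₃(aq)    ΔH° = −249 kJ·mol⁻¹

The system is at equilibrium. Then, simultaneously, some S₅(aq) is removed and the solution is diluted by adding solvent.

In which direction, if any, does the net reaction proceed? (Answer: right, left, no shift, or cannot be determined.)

Removing S₅ (aq), a product, drives the reaction to the right.
Dilution scales every aqueous concentration by the same factor. Δn_aq = 3 − 3 = 0, so Q is unchanged — no shift.
Only the nonzero effect(s) matter; the net shift is to the right.

right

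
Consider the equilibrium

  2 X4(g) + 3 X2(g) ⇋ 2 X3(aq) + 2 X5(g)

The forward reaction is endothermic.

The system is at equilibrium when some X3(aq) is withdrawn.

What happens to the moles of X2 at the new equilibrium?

decreases

Removing X3 (aq), a product, drives the reaction to the right.
The net shift is to the right. X2 is a reactant, so its amount decreases.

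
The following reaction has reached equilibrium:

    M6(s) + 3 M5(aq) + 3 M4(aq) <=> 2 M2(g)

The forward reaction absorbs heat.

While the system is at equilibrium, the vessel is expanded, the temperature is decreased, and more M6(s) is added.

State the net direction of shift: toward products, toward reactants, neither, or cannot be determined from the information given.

Gas moles: reactants 0, products 2 (Δn_gas = +2). Expansion shifts the system toward the side with more moles of gas — to the right.
The forward reaction is endothermic. Lowering T favours the exothermic direction — shift to the left.
M6 is a pure solid; its activity is 1 regardless of amount, so Q is unaffected — no shift from this change.
The individual effects push in opposite directions; without quantitative information the net direction cannot be determined.

cannot be determined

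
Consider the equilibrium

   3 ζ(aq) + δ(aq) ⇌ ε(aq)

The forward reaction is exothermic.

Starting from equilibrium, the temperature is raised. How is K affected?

decreases

K depends on temperature via the van 't Hoff relation. The forward reaction is exothermic, so raising T decreases K.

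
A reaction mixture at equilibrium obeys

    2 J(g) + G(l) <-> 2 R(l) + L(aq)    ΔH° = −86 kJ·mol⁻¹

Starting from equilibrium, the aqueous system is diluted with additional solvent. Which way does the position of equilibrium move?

right

Dilution lowers every aqueous concentration by the same factor. Δn_aq = 1 − 0 = +1, so the system shifts toward the side with more dissolved moles — to the right.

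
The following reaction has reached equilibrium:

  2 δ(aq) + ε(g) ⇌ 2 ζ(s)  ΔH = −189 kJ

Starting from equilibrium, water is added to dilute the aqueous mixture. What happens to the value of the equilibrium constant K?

unchanged

The equilibrium constant depends only on temperature. This perturbation may move the position of equilibrium, but since T is unchanged, K itself is unchanged.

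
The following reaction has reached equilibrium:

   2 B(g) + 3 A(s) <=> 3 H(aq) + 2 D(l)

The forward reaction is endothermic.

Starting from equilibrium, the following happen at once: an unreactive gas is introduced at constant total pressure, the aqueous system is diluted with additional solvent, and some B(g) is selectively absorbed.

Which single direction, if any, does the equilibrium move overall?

Adding inert gas at constant total pressure expands the volume and lowers every reacting partial pressure. With Δn_gas = 0 − 2 = -2, Q moves away from K toward the side with fewer gas moles, so the system shifts toward the side with more gas moles — to the left.
Dilution lowers every aqueous concentration by the same factor. Δn_aq = 3 − 0 = +3, so the system shifts toward the side with more dissolved moles — to the right.
Removing B (g), a reactant, drives the reaction to the left.
The individual effects push in opposite directions; without quantitative information the net direction cannot be determined.

cannot be determined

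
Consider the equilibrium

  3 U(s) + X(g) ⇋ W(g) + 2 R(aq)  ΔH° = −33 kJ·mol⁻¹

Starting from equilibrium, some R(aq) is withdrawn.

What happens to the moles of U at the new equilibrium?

Removing R (aq), a product, drives the reaction to the right.
The net shift is to the right. U is a reactant, so its amount decreases.

decreases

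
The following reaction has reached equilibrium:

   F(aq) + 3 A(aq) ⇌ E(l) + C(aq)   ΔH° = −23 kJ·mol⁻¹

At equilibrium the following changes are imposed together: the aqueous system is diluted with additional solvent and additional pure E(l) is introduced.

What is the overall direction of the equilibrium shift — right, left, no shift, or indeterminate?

left

Dilution lowers every aqueous concentration by the same factor. Δn_aq = 1 − 4 = -3, so the system shifts toward the side with more dissolved moles — to the left.
E is a pure liquid; its activity is 1 regardless of amount, so Q is unaffected — no shift from this change.
Only the nonzero effect(s) matter; the net shift is to the left.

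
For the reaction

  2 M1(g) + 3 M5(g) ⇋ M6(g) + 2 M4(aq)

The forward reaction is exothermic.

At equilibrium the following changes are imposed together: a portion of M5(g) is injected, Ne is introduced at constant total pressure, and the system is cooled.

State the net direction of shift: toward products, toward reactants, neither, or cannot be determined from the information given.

cannot be determined

Adding M5 (g), a reactant, drives the reaction to the right.
Adding inert gas at constant total pressure expands the volume and lowers every reacting partial pressure. With Δn_gas = 1 − 5 = -4, Q moves away from K toward the side with fewer gas moles, so the system shifts toward the side with more gas moles — to the left.
The forward reaction is exothermic. Lowering T favours the exothermic direction — shift to the right.
The individual effects push in opposite directions; without quantitative information the net direction cannot be determined.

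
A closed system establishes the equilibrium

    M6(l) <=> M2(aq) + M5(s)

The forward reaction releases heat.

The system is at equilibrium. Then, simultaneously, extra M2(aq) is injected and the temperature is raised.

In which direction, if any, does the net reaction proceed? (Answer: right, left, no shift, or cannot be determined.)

left

Adding M2 (aq), a product, drives the reaction to the left.
The forward reaction is exothermic. Raising T favours the endothermic direction — shift to the left.
All effects act in the same direction — net shift to the left.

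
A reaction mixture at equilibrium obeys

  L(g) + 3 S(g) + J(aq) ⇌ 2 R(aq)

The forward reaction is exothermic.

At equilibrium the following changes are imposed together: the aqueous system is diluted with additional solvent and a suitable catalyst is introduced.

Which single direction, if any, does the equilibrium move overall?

Dilution lowers every aqueous concentration by the same factor. Δn_aq = 2 − 1 = +1, so the system shifts toward the side with more dissolved moles — to the right.
A catalyst speeds both forward and reverse rates equally; it changes neither Q nor K — no shift from this change.
Only the nonzero effect(s) matter; the net shift is to the right.

right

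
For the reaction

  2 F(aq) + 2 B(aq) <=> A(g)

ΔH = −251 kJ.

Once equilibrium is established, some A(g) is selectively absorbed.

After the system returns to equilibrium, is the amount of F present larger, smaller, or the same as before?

decreases

Removing A (g), a product, drives the reaction to the right.
The net shift is to the right. F is a reactant, so its amount decreases.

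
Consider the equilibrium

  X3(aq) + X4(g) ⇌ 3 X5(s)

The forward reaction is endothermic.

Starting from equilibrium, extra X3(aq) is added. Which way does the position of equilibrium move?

Adding X3 (aq), a reactant, drives the reaction to the right.

right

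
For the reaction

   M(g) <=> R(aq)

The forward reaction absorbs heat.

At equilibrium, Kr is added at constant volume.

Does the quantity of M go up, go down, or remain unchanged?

At constant volume, adding an inert gas leaves every reacting species' partial pressure unchanged, so Q is unchanged — no shift from this change.
No net shift occurs, so the amount of M is unchanged.

unchanged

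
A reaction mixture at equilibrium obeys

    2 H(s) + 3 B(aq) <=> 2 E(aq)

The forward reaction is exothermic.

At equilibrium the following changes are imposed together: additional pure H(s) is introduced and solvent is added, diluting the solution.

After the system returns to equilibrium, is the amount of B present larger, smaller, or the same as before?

increases

H is a pure solid; its activity is 1 regardless of amount, so Q is unaffected — no shift from this change.
Dilution lowers every aqueous concentration by the same factor. Δn_aq = 2 − 3 = -1, so the system shifts toward the side with more dissolved moles — to the left.
The net shift is to the left. B is a reactant, so its amount increases.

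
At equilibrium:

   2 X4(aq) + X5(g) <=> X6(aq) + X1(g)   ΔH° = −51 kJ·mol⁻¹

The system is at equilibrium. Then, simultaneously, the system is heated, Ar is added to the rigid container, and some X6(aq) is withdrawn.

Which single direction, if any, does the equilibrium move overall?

The forward reaction is exothermic. Raising T favours the endothermic direction — shift to the left.
At constant volume, adding an inert gas leaves every reacting species' partial pressure unchanged, so Q is unchanged — no shift from this change.
Removing X6 (aq), a product, drives the reaction to the right.
The individual effects push in opposite directions; without quantitative information the net direction cannot be determined.

cannot be determined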